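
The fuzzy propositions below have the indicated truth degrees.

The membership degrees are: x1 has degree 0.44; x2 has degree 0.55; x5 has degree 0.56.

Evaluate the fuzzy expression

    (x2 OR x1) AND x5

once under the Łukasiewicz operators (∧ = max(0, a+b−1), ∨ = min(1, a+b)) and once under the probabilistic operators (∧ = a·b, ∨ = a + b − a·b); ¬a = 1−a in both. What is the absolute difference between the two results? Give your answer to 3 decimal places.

Under Łukasiewicz:
  x2 OR x1 = min(1, a+b) on (0.55, 0.44) = 0.99
  (x2 OR x1) AND x5 = max(0, a+b−1) on (0.99, 0.56) = 0.55
  → value = 0.5500
Under probabilistic:
  x2 OR x1 = a + b − a·b on (0.5500, 0.4400) = 0.7480
  (x2 OR x1) AND x5 = a·b on (0.7480, 0.5600) = 0.4189
  → value = 0.4189
|0.5500 − 0.4189| = 0.131

0.131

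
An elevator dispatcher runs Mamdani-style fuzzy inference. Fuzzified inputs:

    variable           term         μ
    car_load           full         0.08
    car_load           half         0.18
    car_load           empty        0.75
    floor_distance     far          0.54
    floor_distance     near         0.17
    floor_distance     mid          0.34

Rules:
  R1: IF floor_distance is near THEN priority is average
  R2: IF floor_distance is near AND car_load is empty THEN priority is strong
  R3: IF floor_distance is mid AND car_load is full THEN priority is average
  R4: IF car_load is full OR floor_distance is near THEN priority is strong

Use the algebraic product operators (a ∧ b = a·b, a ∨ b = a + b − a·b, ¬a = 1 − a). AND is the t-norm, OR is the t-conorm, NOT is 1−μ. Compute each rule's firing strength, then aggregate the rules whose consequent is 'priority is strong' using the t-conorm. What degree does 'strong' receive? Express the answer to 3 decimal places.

0.334

R1: near=0.17 → w = 0.1700
R2: near=0.17, empty=0.75; AND[a·b] → w = 0.1275
R3: mid=0.34, full=0.08; AND[a·b] → w = 0.0272
R4: full=0.08, near=0.17; OR[a + b − a·b] → w = 0.2364
Rules with consequent 'strong': {R2, R4} → strengths 0.1275, 0.2364
Aggregate via t-conorm [a + b − a·b]: 0.3338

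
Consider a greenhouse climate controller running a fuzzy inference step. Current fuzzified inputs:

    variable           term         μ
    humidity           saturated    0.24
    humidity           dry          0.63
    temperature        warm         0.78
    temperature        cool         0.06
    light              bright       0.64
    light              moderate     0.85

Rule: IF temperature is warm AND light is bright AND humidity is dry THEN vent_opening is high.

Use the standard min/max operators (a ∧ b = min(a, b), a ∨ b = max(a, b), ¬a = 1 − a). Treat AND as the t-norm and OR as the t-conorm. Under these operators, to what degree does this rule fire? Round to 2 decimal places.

firing strength: warm=0.78, bright=0.64, dry=0.63; AND[min(a, b)] → w = 0.63

0.63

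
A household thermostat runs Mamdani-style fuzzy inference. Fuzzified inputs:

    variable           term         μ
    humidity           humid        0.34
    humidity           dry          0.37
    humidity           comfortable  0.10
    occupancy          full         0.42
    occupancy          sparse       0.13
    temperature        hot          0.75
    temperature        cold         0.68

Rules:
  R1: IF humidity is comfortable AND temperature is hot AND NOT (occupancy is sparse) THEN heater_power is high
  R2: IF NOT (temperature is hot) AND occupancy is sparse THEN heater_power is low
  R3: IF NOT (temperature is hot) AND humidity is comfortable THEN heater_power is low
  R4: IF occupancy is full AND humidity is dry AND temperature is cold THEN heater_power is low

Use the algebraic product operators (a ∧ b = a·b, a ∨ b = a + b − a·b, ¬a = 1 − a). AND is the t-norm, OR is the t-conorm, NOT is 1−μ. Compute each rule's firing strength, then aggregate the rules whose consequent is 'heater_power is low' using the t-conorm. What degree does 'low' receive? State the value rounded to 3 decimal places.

R1: comfortable=0.10, hot=0.75, ¬sparse=1−0.13=0.87; AND[a·b] → w = 0.0653
R2: ¬hot=1−0.75=0.25, sparse=0.13; AND[a·b] → w = 0.0325
R3: ¬hot=1−0.75=0.25, comfortable=0.10; AND[a·b] → w = 0.0250
R4: full=0.42, dry=0.37, cold=0.68; AND[a·b] → w = 0.1057
Rules with consequent 'low': {R2, R3, R4} → strengths 0.0325, 0.0250, 0.1057
Aggregate via t-conorm [a + b − a·b]: 0.1564

0.156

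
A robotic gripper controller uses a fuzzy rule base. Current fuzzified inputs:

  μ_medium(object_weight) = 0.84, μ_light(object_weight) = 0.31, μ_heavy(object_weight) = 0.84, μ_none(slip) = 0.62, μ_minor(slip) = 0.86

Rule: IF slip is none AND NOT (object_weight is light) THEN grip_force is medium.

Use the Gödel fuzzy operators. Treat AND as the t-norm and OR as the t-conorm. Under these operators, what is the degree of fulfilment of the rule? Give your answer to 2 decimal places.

firing strength: none=0.62, ¬light=1−0.31=0.69; AND[min(a, b)] → w = 0.62

0.62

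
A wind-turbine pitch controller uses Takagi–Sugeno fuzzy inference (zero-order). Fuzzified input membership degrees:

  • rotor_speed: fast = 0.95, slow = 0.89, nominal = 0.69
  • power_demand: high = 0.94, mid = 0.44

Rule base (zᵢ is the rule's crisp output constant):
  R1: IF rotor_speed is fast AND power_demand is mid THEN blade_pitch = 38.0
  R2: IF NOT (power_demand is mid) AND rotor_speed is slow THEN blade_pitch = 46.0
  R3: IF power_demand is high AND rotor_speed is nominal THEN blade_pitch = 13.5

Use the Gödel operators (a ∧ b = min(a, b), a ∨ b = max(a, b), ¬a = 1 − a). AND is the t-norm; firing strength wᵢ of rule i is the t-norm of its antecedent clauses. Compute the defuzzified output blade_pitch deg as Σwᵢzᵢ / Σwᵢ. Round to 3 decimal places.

30.648

R1 (z=38.0): fast=0.95, mid=0.44; AND[min(a, b)] → w = 0.44
R2 (z=46.0): ¬mid=1−0.44=0.56, slow=0.89; AND[min(a, b)] → w = 0.56
R3 (z=13.5): high=0.94, nominal=0.69; AND[min(a, b)] → w = 0.69
Weighted average = (0.44·38.0 + 0.56·46.0 + 0.69·13.5) / (0.44 + 0.56 + 0.69)
  = 51.7950 / 1.6900 = 30.648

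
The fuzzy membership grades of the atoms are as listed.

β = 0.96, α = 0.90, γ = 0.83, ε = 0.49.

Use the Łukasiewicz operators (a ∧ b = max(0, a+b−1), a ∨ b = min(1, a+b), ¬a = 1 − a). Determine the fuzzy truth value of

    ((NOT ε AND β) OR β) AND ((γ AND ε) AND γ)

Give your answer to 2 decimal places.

NOT ε = 1 − 0.49 = 0.51
NOT ε AND β = max(0, a+b−1) on (0.51, 0.96) = 0.47
(NOT ε AND β) OR β = min(1, a+b) on (0.47, 0.96) = 1.00
γ AND ε = max(0, a+b−1) on (0.83, 0.49) = 0.32
(γ AND ε) AND γ = max(0, a+b−1) on (0.32, 0.83) = 0.15
((NOT ε AND β) OR β) AND ((γ AND ε) AND γ) = max(0, a+b−1) on (1.00, 0.15) = 0.15

0.15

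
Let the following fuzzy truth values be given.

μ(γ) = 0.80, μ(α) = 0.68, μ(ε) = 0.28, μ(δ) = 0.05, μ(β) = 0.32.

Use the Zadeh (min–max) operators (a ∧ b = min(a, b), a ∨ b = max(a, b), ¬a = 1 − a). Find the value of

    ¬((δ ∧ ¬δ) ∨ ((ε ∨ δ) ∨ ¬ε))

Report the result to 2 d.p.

0.28

¬δ = 1 − 0.05 = 0.95
δ ∧ ¬δ = min(a, b) on (0.05, 0.95) = 0.05
ε ∨ δ = max(a, b) on (0.28, 0.05) = 0.28
¬ε = 1 − 0.28 = 0.72
(ε ∨ δ) ∨ ¬ε = max(a, b) on (0.28, 0.72) = 0.72
(δ ∧ ¬δ) ∨ ((ε ∨ δ) ∨ ¬ε) = max(a, b) on (0.05, 0.72) = 0.72
¬((δ ∧ ¬δ) ∨ ((ε ∨ δ) ∨ ¬ε)) = 1 − 0.72 = 0.28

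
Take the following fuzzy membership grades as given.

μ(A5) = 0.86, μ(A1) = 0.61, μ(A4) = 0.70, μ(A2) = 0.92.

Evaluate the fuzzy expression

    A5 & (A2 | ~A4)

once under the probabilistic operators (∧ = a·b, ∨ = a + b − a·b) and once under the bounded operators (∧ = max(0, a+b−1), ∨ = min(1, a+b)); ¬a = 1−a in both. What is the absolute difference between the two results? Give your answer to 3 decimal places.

Under probabilistic:
  ~A4 = 1 − 0.7000 = 0.3000
  A2 | ~A4 = a + b − a·b on (0.9200, 0.3000) = 0.9440
  A5 & (A2 | ~A4) = a·b on (0.8600, 0.9440) = 0.8118
  → value = 0.8118
Under bounded:
  ~A4 = 1 − 0.70 = 0.30
  A2 | ~A4 = min(1, a+b) on (0.92, 0.30) = 1.00
  A5 & (A2 | ~A4) = max(0, a+b−1) on (0.86, 1.00) = 0.86
  → value = 0.8600
|0.8118 − 0.8600| = 0.048

0.048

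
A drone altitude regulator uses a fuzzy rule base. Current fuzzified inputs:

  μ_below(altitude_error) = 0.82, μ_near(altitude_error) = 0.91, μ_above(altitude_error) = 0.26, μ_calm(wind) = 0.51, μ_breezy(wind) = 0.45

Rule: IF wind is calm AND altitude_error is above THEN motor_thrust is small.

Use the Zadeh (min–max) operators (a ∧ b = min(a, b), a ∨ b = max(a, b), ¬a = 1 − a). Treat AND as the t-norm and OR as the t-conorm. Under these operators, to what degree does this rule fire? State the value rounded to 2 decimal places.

0.26

firing strength: calm=0.51, above=0.26; AND[min(a, b)] → w = 0.26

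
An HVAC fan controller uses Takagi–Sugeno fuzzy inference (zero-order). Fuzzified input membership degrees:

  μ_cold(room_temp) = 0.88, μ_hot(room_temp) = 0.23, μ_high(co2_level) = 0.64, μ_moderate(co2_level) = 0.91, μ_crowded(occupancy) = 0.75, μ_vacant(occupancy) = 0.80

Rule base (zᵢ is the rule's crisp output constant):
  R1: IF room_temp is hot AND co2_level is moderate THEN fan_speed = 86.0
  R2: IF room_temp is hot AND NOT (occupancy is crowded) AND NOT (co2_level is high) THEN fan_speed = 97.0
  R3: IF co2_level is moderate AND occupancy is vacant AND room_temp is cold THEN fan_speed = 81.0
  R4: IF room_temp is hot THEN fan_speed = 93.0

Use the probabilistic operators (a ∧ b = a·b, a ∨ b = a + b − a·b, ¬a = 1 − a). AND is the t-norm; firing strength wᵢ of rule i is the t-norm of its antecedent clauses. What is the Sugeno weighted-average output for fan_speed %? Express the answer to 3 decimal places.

R1 (z=86.0): hot=0.23, moderate=0.91; AND[a·b] → w = 0.2093
R2 (z=97.0): hot=0.23, ¬crowded=1−0.75=0.25, ¬high=1−0.64=0.36; AND[a·b] → w = 0.0207
R3 (z=81.0): moderate=0.91, vacant=0.80, cold=0.88; AND[a·b] → w = 0.6406
R4 (z=93.0): hot=0.23 → w = 0.2300
Weighted average = (0.2093·86.0 + 0.0207·97.0 + 0.6406·81.0 + 0.2300·93.0) / (0.2093 + 0.0207 + 0.6406 + 0.2300)
  = 93.2895 / 1.1006 = 84.759

84.759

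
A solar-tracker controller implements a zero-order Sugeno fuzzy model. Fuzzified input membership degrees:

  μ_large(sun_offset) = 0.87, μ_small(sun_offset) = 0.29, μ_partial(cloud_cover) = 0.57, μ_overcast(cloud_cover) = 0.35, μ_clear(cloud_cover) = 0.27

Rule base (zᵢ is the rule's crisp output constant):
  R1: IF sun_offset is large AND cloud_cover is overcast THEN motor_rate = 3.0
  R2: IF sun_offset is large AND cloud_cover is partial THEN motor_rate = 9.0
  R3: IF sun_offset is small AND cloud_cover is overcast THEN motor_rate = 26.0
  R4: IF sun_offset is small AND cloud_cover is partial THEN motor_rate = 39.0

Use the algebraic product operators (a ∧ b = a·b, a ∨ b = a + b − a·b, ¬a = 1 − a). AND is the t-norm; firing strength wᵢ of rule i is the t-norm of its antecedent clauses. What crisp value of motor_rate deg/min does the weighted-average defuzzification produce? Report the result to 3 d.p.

R1 (z=3.0): large=0.87, overcast=0.35; AND[a·b] → w = 0.3045
R2 (z=9.0): large=0.87, partial=0.57; AND[a·b] → w = 0.4959
R3 (z=26.0): small=0.29, overcast=0.35; AND[a·b] → w = 0.1015
R4 (z=39.0): small=0.29, partial=0.57; AND[a·b] → w = 0.1653
Weighted average = (0.3045·3.0 + 0.4959·9.0 + 0.1015·26.0 + 0.1653·39.0) / (0.3045 + 0.4959 + 0.1015 + 0.1653)
  = 14.4623 / 1.0672 = 13.552

13.552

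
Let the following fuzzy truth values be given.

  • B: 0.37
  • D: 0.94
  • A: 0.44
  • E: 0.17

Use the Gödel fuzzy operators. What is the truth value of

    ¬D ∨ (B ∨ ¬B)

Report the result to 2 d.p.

0.63

¬D = 1 − 0.94 = 0.06
¬B = 1 − 0.37 = 0.63
B ∨ ¬B = max(a, b) on (0.37, 0.63) = 0.63
¬D ∨ (B ∨ ¬B) = max(a, b) on (0.06, 0.63) = 0.63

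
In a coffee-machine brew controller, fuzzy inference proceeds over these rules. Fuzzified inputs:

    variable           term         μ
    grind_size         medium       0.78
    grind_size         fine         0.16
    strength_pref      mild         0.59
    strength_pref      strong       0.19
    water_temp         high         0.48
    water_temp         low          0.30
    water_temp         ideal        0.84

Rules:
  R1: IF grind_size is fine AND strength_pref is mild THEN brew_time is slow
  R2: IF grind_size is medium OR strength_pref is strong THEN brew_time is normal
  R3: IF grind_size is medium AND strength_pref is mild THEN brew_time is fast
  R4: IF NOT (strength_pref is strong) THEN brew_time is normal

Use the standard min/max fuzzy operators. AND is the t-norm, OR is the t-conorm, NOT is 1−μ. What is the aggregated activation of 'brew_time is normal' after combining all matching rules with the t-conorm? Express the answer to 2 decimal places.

0.81

R1: fine=0.16, mild=0.59; AND[min(a, b)] → w = 0.16
R2: medium=0.78, strong=0.19; OR[max(a, b)] → w = 0.78
R3: medium=0.78, mild=0.59; AND[min(a, b)] → w = 0.59
R4: ¬strong=1−0.19=0.81 → w = 0.81
Rules with consequent 'normal': {R2, R4} → strengths 0.78, 0.81
Aggregate via t-conorm [max(a, b)]: 0.81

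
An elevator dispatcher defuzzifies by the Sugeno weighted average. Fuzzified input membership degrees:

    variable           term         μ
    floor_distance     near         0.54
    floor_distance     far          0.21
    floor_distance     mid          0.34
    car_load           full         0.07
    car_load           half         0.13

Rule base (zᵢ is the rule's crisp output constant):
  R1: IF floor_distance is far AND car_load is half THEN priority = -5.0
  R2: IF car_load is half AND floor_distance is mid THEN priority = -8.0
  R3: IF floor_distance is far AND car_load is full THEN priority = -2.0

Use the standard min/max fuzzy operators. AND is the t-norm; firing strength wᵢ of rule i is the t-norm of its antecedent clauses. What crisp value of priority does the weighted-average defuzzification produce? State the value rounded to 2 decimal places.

R1 (z=-5.0): far=0.21, half=0.13; AND[min(a, b)] → w = 0.13
R2 (z=-8.0): half=0.13, mid=0.34; AND[min(a, b)] → w = 0.13
R3 (z=-2.0): far=0.21, full=0.07; AND[min(a, b)] → w = 0.07
Weighted average = (0.13·-5.0 + 0.13·-8.0 + 0.07·-2.0) / (0.13 + 0.13 + 0.07)
  = -1.8300 / 0.3300 = -5.55

-5.55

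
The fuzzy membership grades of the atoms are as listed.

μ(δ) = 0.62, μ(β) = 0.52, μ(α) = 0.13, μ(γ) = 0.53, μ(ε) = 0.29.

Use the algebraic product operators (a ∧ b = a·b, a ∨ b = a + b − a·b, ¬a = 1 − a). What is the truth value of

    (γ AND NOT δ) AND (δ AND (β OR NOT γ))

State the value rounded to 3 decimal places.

0.093

NOT δ = 1 − 0.6200 = 0.3800
γ AND NOT δ = a·b on (0.5300, 0.3800) = 0.2014
NOT γ = 1 − 0.5300 = 0.4700
β OR NOT γ = a + b − a·b on (0.5200, 0.4700) = 0.7456
δ AND (β OR NOT γ) = a·b on (0.6200, 0.7456) = 0.4623
(γ AND NOT δ) AND (δ AND (β OR NOT γ)) = a·b on (0.2014, 0.4623) = 0.0931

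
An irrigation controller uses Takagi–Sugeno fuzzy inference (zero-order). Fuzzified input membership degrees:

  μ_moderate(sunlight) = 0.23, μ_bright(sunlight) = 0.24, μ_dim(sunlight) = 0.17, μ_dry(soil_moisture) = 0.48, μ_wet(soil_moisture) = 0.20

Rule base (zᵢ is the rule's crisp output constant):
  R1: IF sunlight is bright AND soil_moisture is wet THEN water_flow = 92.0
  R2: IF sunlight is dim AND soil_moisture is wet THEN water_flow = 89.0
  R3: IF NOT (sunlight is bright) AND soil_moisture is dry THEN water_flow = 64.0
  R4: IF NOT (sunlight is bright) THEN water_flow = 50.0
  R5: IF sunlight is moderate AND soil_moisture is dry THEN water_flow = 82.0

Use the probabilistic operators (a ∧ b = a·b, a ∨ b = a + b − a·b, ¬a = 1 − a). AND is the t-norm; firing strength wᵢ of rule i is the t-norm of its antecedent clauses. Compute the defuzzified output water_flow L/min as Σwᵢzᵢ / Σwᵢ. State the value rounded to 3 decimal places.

59.097

R1 (z=92.0): bright=0.24, wet=0.20; AND[a·b] → w = 0.0480
R2 (z=89.0): dim=0.17, wet=0.20; AND[a·b] → w = 0.0340
R3 (z=64.0): ¬bright=1−0.24=0.76, dry=0.48; AND[a·b] → w = 0.3648
R4 (z=50.0): ¬bright=1−0.24=0.76 → w = 0.7600
R5 (z=82.0): moderate=0.23, dry=0.48; AND[a·b] → w = 0.1104
Weighted average = (0.0480·92.0 + 0.0340·89.0 + 0.3648·64.0 + 0.7600·50.0 + 0.1104·82.0) / (0.0480 + 0.0340 + 0.3648 + 0.7600 + 0.1104)
  = 77.8420 / 1.3172 = 59.097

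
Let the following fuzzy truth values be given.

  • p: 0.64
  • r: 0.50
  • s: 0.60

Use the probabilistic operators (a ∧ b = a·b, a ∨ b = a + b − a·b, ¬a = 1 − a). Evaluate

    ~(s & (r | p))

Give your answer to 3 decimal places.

r | p = a + b − a·b on (0.5000, 0.6400) = 0.8200
s & (r | p) = a·b on (0.6000, 0.8200) = 0.4920
~(s & (r | p)) = 1 − 0.4920 = 0.5080

0.508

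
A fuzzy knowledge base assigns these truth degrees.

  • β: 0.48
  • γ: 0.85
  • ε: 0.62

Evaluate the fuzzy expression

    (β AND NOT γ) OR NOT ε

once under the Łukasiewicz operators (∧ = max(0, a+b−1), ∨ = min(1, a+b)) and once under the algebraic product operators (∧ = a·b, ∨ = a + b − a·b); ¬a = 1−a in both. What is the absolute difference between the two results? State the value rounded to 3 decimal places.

Under Łukasiewicz:
  NOT γ = 1 − 0.85 = 0.15
  β AND NOT γ = max(0, a+b−1) on (0.48, 0.15) = 0.00
  NOT ε = 1 − 0.62 = 0.38
  (β AND NOT γ) OR NOT ε = min(1, a+b) on (0.00, 0.38) = 0.38
  → value = 0.3800
Under algebraic product:
  NOT γ = 1 − 0.8500 = 0.1500
  β AND NOT γ = a·b on (0.4800, 0.1500) = 0.0720
  NOT ε = 1 − 0.6200 = 0.3800
  (β AND NOT γ) OR NOT ε = a + b − a·b on (0.0720, 0.3800) = 0.4246
  → value = 0.4246
|0.3800 − 0.4246| = 0.045

0.045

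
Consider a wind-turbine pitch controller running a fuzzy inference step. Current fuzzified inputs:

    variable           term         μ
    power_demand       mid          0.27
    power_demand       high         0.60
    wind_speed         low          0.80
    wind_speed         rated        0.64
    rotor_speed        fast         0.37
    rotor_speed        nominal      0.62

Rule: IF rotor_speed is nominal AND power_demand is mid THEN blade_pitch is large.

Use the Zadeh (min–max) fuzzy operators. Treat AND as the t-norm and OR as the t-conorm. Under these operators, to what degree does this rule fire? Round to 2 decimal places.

firing strength: nominal=0.62, mid=0.27; AND[min(a, b)] → w = 0.27

0.27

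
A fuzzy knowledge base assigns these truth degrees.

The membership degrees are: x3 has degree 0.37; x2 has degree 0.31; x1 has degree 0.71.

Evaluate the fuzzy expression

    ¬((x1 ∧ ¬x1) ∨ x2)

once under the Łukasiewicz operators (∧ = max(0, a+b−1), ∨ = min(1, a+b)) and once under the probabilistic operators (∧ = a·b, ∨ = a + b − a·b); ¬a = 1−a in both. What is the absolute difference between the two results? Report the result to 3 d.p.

0.142

Under Łukasiewicz:
  ¬x1 = 1 − 0.71 = 0.29
  x1 ∧ ¬x1 = max(0, a+b−1) on (0.71, 0.29) = 0.00
  (x1 ∧ ¬x1) ∨ x2 = min(1, a+b) on (0.00, 0.31) = 0.31
  ¬((x1 ∧ ¬x1) ∨ x2) = 1 − 0.31 = 0.69
  → value = 0.6900
Under probabilistic:
  ¬x1 = 1 − 0.7100 = 0.2900
  x1 ∧ ¬x1 = a·b on (0.7100, 0.2900) = 0.2059
  (x1 ∧ ¬x1) ∨ x2 = a + b − a·b on (0.2059, 0.3100) = 0.4521
  ¬((x1 ∧ ¬x1) ∨ x2) = 1 − 0.4521 = 0.5479
  → value = 0.5479
|0.6900 − 0.5479| = 0.142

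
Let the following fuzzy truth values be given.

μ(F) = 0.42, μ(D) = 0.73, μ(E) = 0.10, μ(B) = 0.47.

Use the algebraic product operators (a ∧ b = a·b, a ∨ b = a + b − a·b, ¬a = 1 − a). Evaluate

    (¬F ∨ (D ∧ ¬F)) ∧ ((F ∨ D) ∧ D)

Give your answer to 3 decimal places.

0.467

¬F = 1 − 0.4200 = 0.5800
¬F = 1 − 0.4200 = 0.5800
D ∧ ¬F = a·b on (0.7300, 0.5800) = 0.4234
¬F ∨ (D ∧ ¬F) = a + b − a·b on (0.5800, 0.4234) = 0.7578
F ∨ D = a + b − a·b on (0.4200, 0.7300) = 0.8434
(F ∨ D) ∧ D = a·b on (0.8434, 0.7300) = 0.6157
(¬F ∨ (D ∧ ¬F)) ∧ ((F ∨ D) ∧ D) = a·b on (0.7578, 0.6157) = 0.4666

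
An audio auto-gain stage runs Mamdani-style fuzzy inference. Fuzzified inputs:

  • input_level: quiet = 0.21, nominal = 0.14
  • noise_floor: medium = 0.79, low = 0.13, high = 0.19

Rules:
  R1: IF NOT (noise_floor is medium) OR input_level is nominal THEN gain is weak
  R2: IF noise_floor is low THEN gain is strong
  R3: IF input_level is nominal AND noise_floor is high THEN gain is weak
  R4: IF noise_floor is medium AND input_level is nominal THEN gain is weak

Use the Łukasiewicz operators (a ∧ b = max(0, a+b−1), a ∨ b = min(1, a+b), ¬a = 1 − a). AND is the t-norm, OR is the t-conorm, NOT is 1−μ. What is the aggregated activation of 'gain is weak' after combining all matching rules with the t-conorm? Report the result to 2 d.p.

R1: ¬medium=1−0.79=0.21, nominal=0.14; OR[min(1, a+b)] → w = 0.35
R2: low=0.13 → w = 0.13
R3: nominal=0.14, high=0.19; AND[max(0, a+b−1)] → w = 0.00
R4: medium=0.79, nominal=0.14; AND[max(0, a+b−1)] → w = 0.00
Rules with consequent 'weak': {R1, R3, R4} → strengths 0.35, 0.00, 0.00
Aggregate via t-conorm [min(1, a+b)]: 0.35

0.35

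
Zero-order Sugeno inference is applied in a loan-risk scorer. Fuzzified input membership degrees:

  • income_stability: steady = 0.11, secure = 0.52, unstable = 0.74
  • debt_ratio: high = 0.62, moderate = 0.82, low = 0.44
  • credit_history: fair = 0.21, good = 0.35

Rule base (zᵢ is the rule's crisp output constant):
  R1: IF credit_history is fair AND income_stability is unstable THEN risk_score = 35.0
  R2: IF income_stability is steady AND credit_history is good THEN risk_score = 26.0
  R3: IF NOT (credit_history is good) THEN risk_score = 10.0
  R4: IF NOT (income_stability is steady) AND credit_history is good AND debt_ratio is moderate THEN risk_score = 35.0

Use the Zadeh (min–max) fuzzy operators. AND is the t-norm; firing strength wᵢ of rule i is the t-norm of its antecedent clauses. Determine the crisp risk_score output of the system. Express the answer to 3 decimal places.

21.939

R1 (z=35.0): fair=0.21, unstable=0.74; AND[min(a, b)] → w = 0.21
R2 (z=26.0): steady=0.11, good=0.35; AND[min(a, b)] → w = 0.11
R3 (z=10.0): ¬good=1−0.35=0.65 → w = 0.65
R4 (z=35.0): ¬steady=1−0.11=0.89, good=0.35, moderate=0.82; AND[min(a, b)] → w = 0.35
Weighted average = (0.21·35.0 + 0.11·26.0 + 0.65·10.0 + 0.35·35.0) / (0.21 + 0.11 + 0.65 + 0.35)
  = 28.9600 / 1.3200 = 21.939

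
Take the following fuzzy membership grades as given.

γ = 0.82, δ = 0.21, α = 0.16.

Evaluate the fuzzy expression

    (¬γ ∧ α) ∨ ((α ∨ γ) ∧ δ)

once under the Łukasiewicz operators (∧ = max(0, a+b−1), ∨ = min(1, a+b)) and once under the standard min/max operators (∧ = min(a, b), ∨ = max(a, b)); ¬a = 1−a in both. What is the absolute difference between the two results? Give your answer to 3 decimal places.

0.020

Under Łukasiewicz:
  ¬γ = 1 − 0.82 = 0.18
  ¬γ ∧ α = max(0, a+b−1) on (0.18, 0.16) = 0.00
  α ∨ γ = min(1, a+b) on (0.16, 0.82) = 0.98
  (α ∨ γ) ∧ δ = max(0, a+b−1) on (0.98, 0.21) = 0.19
  (¬γ ∧ α) ∨ ((α ∨ γ) ∧ δ) = min(1, a+b) on (0.00, 0.19) = 0.19
  → value = 0.1900
Under standard min/max:
  ¬γ = 1 − 0.82 = 0.18
  ¬γ ∧ α = min(a, b) on (0.18, 0.16) = 0.16
  α ∨ γ = max(a, b) on (0.16, 0.82) = 0.82
  (α ∨ γ) ∧ δ = min(a, b) on (0.82, 0.21) = 0.21
  (¬γ ∧ α) ∨ ((α ∨ γ) ∧ δ) = max(a, b) on (0.16, 0.21) = 0.21
  → value = 0.2100
|0.1900 − 0.2100| = 0.020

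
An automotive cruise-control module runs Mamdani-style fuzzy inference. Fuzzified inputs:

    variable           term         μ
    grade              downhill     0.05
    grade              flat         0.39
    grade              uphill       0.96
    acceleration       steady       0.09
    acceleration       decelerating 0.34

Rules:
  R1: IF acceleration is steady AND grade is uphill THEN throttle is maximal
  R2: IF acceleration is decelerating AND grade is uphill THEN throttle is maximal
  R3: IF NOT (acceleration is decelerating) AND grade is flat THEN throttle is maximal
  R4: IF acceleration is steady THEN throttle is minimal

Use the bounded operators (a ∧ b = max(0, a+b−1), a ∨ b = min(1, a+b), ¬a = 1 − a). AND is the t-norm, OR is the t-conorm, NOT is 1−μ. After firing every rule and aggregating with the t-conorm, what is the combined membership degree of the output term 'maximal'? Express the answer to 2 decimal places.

R1: steady=0.09, uphill=0.96; AND[max(0, a+b−1)] → w = 0.05
R2: decelerating=0.34, uphill=0.96; AND[max(0, a+b−1)] → w = 0.30
R3: ¬decelerating=1−0.34=0.66, flat=0.39; AND[max(0, a+b−1)] → w = 0.05
R4: steady=0.09 → w = 0.09
Rules with consequent 'maximal': {R1, R2, R3} → strengths 0.05, 0.30, 0.05
Aggregate via t-conorm [min(1, a+b)]: 0.40

0.40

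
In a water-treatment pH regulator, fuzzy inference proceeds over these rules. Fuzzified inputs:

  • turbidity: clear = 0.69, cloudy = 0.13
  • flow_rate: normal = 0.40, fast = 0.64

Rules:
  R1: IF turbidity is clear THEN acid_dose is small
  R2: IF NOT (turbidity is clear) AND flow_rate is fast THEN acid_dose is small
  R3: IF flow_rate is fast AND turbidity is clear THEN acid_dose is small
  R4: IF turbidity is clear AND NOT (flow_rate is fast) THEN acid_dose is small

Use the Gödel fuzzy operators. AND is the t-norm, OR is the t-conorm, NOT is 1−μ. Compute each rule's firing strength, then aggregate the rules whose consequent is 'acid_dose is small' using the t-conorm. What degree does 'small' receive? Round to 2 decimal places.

0.69

R1: clear=0.69 → w = 0.69
R2: ¬clear=1−0.69=0.31, fast=0.64; AND[min(a, b)] → w = 0.31
R3: fast=0.64, clear=0.69; AND[min(a, b)] → w = 0.64
R4: clear=0.69, ¬fast=1−0.64=0.36; AND[min(a, b)] → w = 0.36
Rules with consequent 'small': {R1, R2, R3, R4} → strengths 0.69, 0.31, 0.64, 0.36
Aggregate via t-conorm [max(a, b)]: 0.69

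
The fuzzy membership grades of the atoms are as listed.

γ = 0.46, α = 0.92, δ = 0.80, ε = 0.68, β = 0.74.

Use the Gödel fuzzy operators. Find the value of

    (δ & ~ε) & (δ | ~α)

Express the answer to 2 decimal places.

~ε = 1 − 0.68 = 0.32
δ & ~ε = min(a, b) on (0.80, 0.32) = 0.32
~α = 1 − 0.92 = 0.08
δ | ~α = max(a, b) on (0.80, 0.08) = 0.80
(δ & ~ε) & (δ | ~α) = min(a, b) on (0.32, 0.80) = 0.32

0.32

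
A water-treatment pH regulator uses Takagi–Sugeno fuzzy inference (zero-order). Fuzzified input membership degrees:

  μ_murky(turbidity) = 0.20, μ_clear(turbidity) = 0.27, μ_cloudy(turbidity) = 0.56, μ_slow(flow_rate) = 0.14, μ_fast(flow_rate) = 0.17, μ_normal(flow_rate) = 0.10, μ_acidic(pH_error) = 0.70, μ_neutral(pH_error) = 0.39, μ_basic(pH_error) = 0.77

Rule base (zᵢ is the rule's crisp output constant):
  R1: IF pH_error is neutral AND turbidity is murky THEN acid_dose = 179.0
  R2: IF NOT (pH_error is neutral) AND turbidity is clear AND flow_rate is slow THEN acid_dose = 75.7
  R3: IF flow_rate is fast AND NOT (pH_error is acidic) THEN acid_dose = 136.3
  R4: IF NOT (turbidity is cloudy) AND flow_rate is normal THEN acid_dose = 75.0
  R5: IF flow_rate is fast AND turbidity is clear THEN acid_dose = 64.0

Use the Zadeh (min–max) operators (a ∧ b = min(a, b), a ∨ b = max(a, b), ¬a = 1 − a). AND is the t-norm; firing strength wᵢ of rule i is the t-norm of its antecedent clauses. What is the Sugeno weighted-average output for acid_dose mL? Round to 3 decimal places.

R1 (z=179.0): neutral=0.39, murky=0.20; AND[min(a, b)] → w = 0.20
R2 (z=75.7): ¬neutral=1−0.39=0.61, clear=0.27, slow=0.14; AND[min(a, b)] → w = 0.14
R3 (z=136.3): fast=0.17, ¬acidic=1−0.70=0.30; AND[min(a, b)] → w = 0.17
R4 (z=75.0): ¬cloudy=1−0.56=0.44, normal=0.10; AND[min(a, b)] → w = 0.10
R5 (z=64.0): fast=0.17, clear=0.27; AND[min(a, b)] → w = 0.17
Weighted average = (0.20·179.0 + 0.14·75.7 + 0.17·136.3 + 0.10·75.0 + 0.17·64.0) / (0.20 + 0.14 + 0.17 + 0.10 + 0.17)
  = 87.9490 / 0.7800 = 112.755

112.755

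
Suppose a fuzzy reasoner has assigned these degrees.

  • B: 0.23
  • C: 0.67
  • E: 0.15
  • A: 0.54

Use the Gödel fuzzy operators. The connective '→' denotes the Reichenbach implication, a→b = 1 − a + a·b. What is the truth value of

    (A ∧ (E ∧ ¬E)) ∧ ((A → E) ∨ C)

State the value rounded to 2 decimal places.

¬E = 1 − 0.15 = 0.85
E ∧ ¬E = min(a, b) on (0.15, 0.85) = 0.15
A ∧ (E ∧ ¬E) = min(a, b) on (0.54, 0.15) = 0.15
A → E  [Reichenbach: 1 − a + a·b] with a=0.54, b=0.15 → 0.54
(A → E) ∨ C = max(a, b) on (0.54, 0.67) = 0.67
(A ∧ (E ∧ ¬E)) ∧ ((A → E) ∨ C) = min(a, b) on (0.15, 0.67) = 0.15

0.15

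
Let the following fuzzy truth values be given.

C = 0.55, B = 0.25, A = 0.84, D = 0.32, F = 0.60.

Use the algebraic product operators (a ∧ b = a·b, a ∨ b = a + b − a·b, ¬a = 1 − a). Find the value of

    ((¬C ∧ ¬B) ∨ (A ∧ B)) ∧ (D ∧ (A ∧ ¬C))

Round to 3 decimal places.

0.058

¬C = 1 − 0.5500 = 0.4500
¬B = 1 − 0.2500 = 0.7500
¬C ∧ ¬B = a·b on (0.4500, 0.7500) = 0.3375
A ∧ B = a·b on (0.8400, 0.2500) = 0.2100
(¬C ∧ ¬B) ∨ (A ∧ B) = a + b − a·b on (0.3375, 0.2100) = 0.4766
¬C = 1 − 0.5500 = 0.4500
A ∧ ¬C = a·b on (0.8400, 0.4500) = 0.3780
D ∧ (A ∧ ¬C) = a·b on (0.3200, 0.3780) = 0.1210
((¬C ∧ ¬B) ∨ (A ∧ B)) ∧ (D ∧ (A ∧ ¬C)) = a·b on (0.4766, 0.1210) = 0.0577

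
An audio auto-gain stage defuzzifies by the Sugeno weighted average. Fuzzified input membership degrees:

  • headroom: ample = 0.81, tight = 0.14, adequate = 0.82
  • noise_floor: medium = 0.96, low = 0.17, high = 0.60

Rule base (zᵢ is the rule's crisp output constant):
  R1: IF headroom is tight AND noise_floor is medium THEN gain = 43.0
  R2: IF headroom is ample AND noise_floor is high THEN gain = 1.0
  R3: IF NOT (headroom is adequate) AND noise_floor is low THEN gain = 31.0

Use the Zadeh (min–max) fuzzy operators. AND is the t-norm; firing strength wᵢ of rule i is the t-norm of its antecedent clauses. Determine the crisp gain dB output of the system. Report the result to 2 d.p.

R1 (z=43.0): tight=0.14, medium=0.96; AND[min(a, b)] → w = 0.14
R2 (z=1.0): ample=0.81, high=0.60; AND[min(a, b)] → w = 0.60
R3 (z=31.0): ¬adequate=1−0.82=0.18, low=0.17; AND[min(a, b)] → w = 0.17
Weighted average = (0.14·43.0 + 0.60·1.0 + 0.17·31.0) / (0.14 + 0.60 + 0.17)
  = 11.8900 / 0.9100 = 13.07

13.07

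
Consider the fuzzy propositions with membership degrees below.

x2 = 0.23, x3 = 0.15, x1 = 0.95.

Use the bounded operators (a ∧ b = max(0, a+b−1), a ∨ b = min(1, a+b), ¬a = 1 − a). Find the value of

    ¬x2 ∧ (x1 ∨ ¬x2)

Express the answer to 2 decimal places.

0.77

¬x2 = 1 − 0.23 = 0.77
¬x2 = 1 − 0.23 = 0.77
x1 ∨ ¬x2 = min(1, a+b) on (0.95, 0.77) = 1.00
¬x2 ∧ (x1 ∨ ¬x2) = max(0, a+b−1) on (0.77, 1.00) = 0.77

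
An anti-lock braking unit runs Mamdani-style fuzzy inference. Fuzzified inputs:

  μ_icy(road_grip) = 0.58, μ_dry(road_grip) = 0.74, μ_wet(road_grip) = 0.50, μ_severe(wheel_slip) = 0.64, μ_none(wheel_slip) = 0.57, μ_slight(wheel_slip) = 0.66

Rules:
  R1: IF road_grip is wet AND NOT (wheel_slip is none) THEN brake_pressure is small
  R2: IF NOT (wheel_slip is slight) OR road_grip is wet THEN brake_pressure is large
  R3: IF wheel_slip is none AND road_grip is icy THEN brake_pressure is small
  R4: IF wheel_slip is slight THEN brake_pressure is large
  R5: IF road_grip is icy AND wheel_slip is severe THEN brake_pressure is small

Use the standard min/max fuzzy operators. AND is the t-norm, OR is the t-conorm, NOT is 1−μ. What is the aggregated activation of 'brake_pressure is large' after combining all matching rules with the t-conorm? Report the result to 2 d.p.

0.66

R1: wet=0.50, ¬none=1−0.57=0.43; AND[min(a, b)] → w = 0.43
R2: ¬slight=1−0.66=0.34, wet=0.50; OR[max(a, b)] → w = 0.50
R3: none=0.57, icy=0.58; AND[min(a, b)] → w = 0.57
R4: slight=0.66 → w = 0.66
R5: icy=0.58, severe=0.64; AND[min(a, b)] → w = 0.58
Rules with consequent 'large': {R2, R4} → strengths 0.50, 0.66
Aggregate via t-conorm [max(a, b)]: 0.66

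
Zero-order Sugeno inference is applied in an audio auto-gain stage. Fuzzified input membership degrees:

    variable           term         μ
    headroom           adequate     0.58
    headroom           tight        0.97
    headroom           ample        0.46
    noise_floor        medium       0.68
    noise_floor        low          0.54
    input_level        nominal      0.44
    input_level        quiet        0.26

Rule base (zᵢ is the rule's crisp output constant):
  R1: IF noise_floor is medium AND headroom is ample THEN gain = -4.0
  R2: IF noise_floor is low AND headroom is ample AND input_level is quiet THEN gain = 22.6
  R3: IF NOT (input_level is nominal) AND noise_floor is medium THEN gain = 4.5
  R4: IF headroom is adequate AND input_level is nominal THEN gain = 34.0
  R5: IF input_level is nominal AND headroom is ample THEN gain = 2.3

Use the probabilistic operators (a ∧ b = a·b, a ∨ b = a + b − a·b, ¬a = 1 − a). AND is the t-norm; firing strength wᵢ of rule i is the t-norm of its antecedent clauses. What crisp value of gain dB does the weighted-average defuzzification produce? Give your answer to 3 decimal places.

9.101

R1 (z=-4.0): medium=0.68, ample=0.46; AND[a·b] → w = 0.3128
R2 (z=22.6): low=0.54, ample=0.46, quiet=0.26; AND[a·b] → w = 0.0646
R3 (z=4.5): ¬nominal=1−0.44=0.56, medium=0.68; AND[a·b] → w = 0.3808
R4 (z=34.0): adequate=0.58, nominal=0.44; AND[a·b] → w = 0.2552
R5 (z=2.3): nominal=0.44, ample=0.46; AND[a·b] → w = 0.2024
Weighted average = (0.3128·-4.0 + 0.0646·22.6 + 0.3808·4.5 + 0.2552·34.0 + 0.2024·2.3) / (0.3128 + 0.0646 + 0.3808 + 0.2552 + 0.2024)
  = 11.0643 / 1.2158 = 9.101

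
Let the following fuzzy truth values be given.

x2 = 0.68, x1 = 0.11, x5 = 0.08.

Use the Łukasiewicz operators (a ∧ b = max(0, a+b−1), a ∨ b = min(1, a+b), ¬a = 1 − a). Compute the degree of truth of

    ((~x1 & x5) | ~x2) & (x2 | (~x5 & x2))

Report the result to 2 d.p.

0.32

~x1 = 1 − 0.11 = 0.89
~x1 & x5 = max(0, a+b−1) on (0.89, 0.08) = 0.00
~x2 = 1 − 0.68 = 0.32
(~x1 & x5) | ~x2 = min(1, a+b) on (0.00, 0.32) = 0.32
~x5 = 1 − 0.08 = 0.92
~x5 & x2 = max(0, a+b−1) on (0.92, 0.68) = 0.60
x2 | (~x5 & x2) = min(1, a+b) on (0.68, 0.60) = 1.00
((~x1 & x5) | ~x2) & (x2 | (~x5 & x2)) = max(0, a+b−1) on (0.32, 1.00) = 0.32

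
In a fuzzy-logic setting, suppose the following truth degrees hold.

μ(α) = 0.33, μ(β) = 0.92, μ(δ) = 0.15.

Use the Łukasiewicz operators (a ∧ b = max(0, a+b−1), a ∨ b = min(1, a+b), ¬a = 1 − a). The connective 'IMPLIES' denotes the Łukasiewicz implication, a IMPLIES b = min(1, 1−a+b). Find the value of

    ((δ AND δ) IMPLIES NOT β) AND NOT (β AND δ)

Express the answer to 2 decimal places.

δ AND δ = max(0, a+b−1) on (0.15, 0.15) = 0.00
NOT β = 1 − 0.92 = 0.08
(δ AND δ) IMPLIES NOT β  [Łukasiewicz: min(1, 1−a+b)] with a=0.00, b=0.08 → 1.00
β AND δ = max(0, a+b−1) on (0.92, 0.15) = 0.07
NOT (β AND δ) = 1 − 0.07 = 0.93
((δ AND δ) IMPLIES NOT β) AND NOT (β AND δ) = max(0, a+b−1) on (1.00, 0.93) = 0.93

0.93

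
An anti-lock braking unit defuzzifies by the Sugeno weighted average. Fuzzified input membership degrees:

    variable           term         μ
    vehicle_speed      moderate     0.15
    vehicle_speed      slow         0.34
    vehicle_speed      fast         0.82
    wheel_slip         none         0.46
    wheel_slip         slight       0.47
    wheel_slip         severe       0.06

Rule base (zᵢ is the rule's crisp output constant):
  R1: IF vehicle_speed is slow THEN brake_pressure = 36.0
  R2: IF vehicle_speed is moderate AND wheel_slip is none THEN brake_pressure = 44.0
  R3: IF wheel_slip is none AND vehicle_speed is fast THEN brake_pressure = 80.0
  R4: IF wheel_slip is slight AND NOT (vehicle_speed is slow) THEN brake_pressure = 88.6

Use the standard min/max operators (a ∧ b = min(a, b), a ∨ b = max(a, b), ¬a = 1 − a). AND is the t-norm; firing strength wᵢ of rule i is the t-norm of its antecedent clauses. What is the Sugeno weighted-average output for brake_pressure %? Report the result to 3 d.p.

68.508

R1 (z=36.0): slow=0.34 → w = 0.34
R2 (z=44.0): moderate=0.15, none=0.46; AND[min(a, b)] → w = 0.15
R3 (z=80.0): none=0.46, fast=0.82; AND[min(a, b)] → w = 0.46
R4 (z=88.6): slight=0.47, ¬slow=1−0.34=0.66; AND[min(a, b)] → w = 0.47
Weighted average = (0.34·36.0 + 0.15·44.0 + 0.46·80.0 + 0.47·88.6) / (0.34 + 0.15 + 0.46 + 0.47)
  = 97.2820 / 1.4200 = 68.508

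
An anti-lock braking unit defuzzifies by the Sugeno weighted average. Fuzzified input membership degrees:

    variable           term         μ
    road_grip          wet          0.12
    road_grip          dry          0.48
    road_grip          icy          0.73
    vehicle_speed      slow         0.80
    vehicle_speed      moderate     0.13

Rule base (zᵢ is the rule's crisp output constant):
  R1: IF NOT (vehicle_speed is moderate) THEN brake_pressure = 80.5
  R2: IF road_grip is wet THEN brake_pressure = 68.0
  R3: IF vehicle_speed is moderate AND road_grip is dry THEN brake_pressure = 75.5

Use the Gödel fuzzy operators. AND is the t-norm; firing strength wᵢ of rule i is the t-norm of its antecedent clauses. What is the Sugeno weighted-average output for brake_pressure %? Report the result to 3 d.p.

78.580

R1 (z=80.5): ¬moderate=1−0.13=0.87 → w = 0.87
R2 (z=68.0): wet=0.12 → w = 0.12
R3 (z=75.5): moderate=0.13, dry=0.48; AND[min(a, b)] → w = 0.13
Weighted average = (0.87·80.5 + 0.12·68.0 + 0.13·75.5) / (0.87 + 0.12 + 0.13)
  = 88.0100 / 1.1200 = 78.580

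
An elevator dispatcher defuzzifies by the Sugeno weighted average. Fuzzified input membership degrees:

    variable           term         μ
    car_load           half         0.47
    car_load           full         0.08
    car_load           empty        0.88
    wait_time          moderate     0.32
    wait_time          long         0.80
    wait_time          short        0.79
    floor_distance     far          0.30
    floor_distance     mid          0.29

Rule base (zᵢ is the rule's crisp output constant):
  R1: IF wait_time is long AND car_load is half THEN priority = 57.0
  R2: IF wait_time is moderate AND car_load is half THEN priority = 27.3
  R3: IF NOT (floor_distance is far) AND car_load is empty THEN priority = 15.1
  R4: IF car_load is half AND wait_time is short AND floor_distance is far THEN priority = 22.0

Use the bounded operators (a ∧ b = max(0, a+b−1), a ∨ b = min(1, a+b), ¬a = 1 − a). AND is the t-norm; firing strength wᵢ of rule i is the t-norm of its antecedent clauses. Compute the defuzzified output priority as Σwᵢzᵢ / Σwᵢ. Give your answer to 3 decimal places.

28.409

R1 (z=57.0): long=0.80, half=0.47; AND[max(0, a+b−1)] → w = 0.27
R2 (z=27.3): moderate=0.32, half=0.47; AND[max(0, a+b−1)] → w = 0.00
R3 (z=15.1): ¬far=1−0.30=0.70, empty=0.88; AND[max(0, a+b−1)] → w = 0.58
R4 (z=22.0): half=0.47, short=0.79, far=0.30; AND[max(0, a+b−1)] → w = 0.00
Weighted average = (0.27·57.0 + 0.00·27.3 + 0.58·15.1 + 0.00·22.0) / (0.27 + 0.00 + 0.58 + 0.00)
  = 24.1480 / 0.8500 = 28.409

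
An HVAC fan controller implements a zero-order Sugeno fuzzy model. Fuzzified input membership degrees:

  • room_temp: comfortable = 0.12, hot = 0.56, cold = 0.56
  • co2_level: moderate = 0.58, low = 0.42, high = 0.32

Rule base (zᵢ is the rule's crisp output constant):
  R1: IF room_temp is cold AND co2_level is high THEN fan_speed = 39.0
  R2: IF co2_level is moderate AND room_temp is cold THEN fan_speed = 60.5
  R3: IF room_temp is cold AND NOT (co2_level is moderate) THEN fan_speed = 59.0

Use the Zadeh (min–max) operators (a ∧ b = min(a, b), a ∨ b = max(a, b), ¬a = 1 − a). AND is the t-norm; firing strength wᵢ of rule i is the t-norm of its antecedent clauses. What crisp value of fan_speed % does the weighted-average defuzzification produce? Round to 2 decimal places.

54.72

R1 (z=39.0): cold=0.56, high=0.32; AND[min(a, b)] → w = 0.32
R2 (z=60.5): moderate=0.58, cold=0.56; AND[min(a, b)] → w = 0.56
R3 (z=59.0): cold=0.56, ¬moderate=1−0.58=0.42; AND[min(a, b)] → w = 0.42
Weighted average = (0.32·39.0 + 0.56·60.5 + 0.42·59.0) / (0.32 + 0.56 + 0.42)
  = 71.1400 / 1.3000 = 54.72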